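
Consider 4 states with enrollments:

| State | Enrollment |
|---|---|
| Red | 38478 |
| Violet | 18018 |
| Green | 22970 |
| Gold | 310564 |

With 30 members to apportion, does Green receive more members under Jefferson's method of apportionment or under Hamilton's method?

Hamilton

Jefferson: Red 3, Violet 1, Green 1, Gold 25.
Hamilton: Red 3, Violet 1, Green 2, Gold 24.
Green gets 1 under Jefferson and 2 under Hamilton.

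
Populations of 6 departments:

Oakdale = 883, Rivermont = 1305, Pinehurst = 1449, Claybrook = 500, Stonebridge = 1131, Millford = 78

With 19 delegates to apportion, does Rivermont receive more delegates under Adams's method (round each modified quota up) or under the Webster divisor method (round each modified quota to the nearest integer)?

Adams: Oakdale 3, Rivermont 4, Pinehurst 5, Claybrook 2, Stonebridge 4, Millford 1.
Webster: Oakdale 3, Rivermont 5, Pinehurst 5, Claybrook 2, Stonebridge 4, Millford 0.
Rivermont gets 4 under Adams and 5 under Webster.

Webster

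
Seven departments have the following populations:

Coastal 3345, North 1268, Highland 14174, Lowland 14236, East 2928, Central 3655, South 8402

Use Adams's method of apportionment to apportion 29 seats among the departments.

Coastal=2, North=1, Highland=8, Lowland=8, East=2, Central=3, South=5

Standard divisor 48008/29 ≈ 1655.448; standard quotas: Coastal 2.021, North 0.766, Highland 8.562, Lowland 8.599, East 1.769, Central 2.208, South 5.075.
Rounding up gives 3, 1, 9, 9, 2, 3, 6 = 33 seats, so the divisor must be adjusted.
With modified divisor 1800: modified quotas Coastal 1.858, North 0.704, Highland 7.874, Lowland 7.909, East 1.627, Central 2.031, South 4.668.
Rounding up: Coastal 2, North 1, Highland 8, Lowland 8, East 2, Central 3, South 5 (total 29).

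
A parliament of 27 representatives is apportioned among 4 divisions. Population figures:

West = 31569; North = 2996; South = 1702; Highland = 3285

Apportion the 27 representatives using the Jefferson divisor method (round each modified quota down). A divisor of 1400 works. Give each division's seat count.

With modified divisor 1400: modified quotas West 22.549, North 2.140, South 1.216, Highland 2.346.
Rounding down: West 22, North 2, South 1, Highland 2 (total 27).

West 22, North 2, South 1, Highland 2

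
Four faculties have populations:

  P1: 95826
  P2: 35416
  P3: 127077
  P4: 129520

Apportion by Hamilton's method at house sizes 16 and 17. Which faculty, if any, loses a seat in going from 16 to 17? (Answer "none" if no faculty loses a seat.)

At 16 seats: P1 4, P2 2, P3 5, P4 5.
At 17 seats: P1 4, P2 1, P3 6, P4 6.
P2 drops from 2 to 1.

P2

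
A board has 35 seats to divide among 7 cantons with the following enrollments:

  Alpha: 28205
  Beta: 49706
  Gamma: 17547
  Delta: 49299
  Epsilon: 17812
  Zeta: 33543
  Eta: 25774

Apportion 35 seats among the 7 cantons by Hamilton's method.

Standard divisor: 221886 ÷ 35 ≈ 6339.6.
Standard quotas: Alpha 4.4490, Beta 7.8406, Gamma 2.7678, Delta 7.7764, Epsilon 2.8096, Zeta 5.2910, Eta 4.0656.
Lower quotas: Alpha 4, Beta 7, Gamma 2, Delta 7, Epsilon 2, Zeta 5, Eta 4 (sum 31, leaving 4 seats).
Remainders in descending order: Beta 0.8406, Epsilon 0.8096, Delta 0.7764, Gamma 0.7678, Alpha 0.4490, Zeta 0.2910, Eta 0.0656.
The surplus seats go to Beta, Epsilon, Delta, Gamma.

Alpha: 4, Beta: 8, Gamma: 3, Delta: 8, Epsilon: 3, Zeta: 5, Eta: 4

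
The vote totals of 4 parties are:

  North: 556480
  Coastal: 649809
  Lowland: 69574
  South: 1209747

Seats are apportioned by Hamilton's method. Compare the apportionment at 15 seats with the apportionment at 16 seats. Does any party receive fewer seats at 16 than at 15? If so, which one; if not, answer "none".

Lowland

At 15 seats: North 3, Coastal 4, Lowland 1, South 7.
At 16 seats: North 4, Coastal 4, Lowland 0, South 8.
Lowland drops from 1 to 0.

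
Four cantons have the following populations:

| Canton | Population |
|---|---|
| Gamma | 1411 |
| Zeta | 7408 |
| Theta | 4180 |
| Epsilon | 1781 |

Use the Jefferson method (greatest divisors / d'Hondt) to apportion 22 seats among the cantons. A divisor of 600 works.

With modified divisor 600: modified quotas Gamma 2.352, Zeta 12.347, Theta 6.967, Epsilon 2.968.
Rounding down: Gamma 2, Zeta 12, Theta 6, Epsilon 2 (total 22).

Gamma 2, Zeta 12, Theta 6, Epsilon 2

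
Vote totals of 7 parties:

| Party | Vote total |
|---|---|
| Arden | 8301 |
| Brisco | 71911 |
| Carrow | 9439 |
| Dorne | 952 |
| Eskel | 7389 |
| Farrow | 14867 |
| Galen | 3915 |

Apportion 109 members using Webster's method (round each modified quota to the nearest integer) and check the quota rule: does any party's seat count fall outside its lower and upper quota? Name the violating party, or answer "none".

Standard quotas: Arden 7.748, Brisco 67.124, Carrow 8.811, Dorne 0.889, Eskel 6.897, Farrow 13.877, Galen 3.654.
Webster allocation: Arden 8, Brisco 66, Carrow 9, Dorne 1, Eskel 7, Farrow 14, Galen 4.
Brisco has quota 67.124 (lower 67, upper 68) but receives 66 — outside the quota interval.

Brisco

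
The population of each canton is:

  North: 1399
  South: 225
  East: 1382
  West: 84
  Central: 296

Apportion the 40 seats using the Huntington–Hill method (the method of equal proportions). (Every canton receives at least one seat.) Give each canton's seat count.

North=16, South=3, East=16, West=1, Central=4

With divisor 85: modified quotas North 16.459, South 2.647, East 16.259, West 0.988, Central 3.482.
Geometric-mean thresholds: North √(16·17)=16.492, South √(2·3)=2.449, East √(16·17)=16.492, West (min 1), Central √(3·4)=3.464.
Each quota rounded against its threshold gives North 16, South 3, East 16, West 1, Central 4 (total 40).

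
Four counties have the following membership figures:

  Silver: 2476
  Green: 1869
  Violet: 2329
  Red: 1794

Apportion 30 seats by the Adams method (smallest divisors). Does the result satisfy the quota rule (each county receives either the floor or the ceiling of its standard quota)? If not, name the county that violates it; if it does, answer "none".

none

Standard quotas: Silver 8.772, Green 6.621, Violet 8.251, Red 6.356.
Adams allocation: Silver 9, Green 7, Violet 8, Red 6.
Every allocation lies between the lower and upper quota.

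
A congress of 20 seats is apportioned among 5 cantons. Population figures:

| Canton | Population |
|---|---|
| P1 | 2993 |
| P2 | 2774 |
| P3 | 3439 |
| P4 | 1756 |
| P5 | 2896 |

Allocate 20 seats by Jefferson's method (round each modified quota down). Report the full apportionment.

P1: 5; P2: 4; P3: 5; P4: 2; P5: 4

Standard divisor 13858/20 ≈ 692.9; standard quotas: P1 4.320, P2 4.003, P3 4.963, P4 2.534, P5 4.180.
Rounding down gives 4, 4, 4, 2, 4 = 18 seats, so the divisor must be adjusted.
With modified divisor 590: modified quotas P1 5.073, P2 4.702, P3 5.829, P4 2.976, P5 4.908.
Rounding down: P1 5, P2 4, P3 5, P4 2, P5 4 (total 20).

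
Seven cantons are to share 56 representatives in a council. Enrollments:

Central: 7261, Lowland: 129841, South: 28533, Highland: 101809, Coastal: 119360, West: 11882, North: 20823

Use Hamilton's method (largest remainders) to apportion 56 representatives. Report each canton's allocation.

Total 419509; standard divisor 419509/56 ≈ 7491.232.
Standard quotas: Central 0.9693, Lowland 17.3324, South 3.8089, Highland 13.5904, Coastal 15.9333, West 1.5861, North 2.7796.
Lower quotas: Central 0, Lowland 17, South 3, Highland 13, Coastal 15, West 1, North 2 (sum 51, leaving 5 seats).
Remainders in descending order: Central 0.9693, Coastal 0.9333, South 0.8089, North 0.7796, Highland 0.5904, West 0.5861, Lowland 0.3324.
The surplus seats go to Central, Coastal, South, North, Highland.

Central: 1, Lowland: 17, South: 4, Highland: 14, Coastal: 16, West: 1, North: 3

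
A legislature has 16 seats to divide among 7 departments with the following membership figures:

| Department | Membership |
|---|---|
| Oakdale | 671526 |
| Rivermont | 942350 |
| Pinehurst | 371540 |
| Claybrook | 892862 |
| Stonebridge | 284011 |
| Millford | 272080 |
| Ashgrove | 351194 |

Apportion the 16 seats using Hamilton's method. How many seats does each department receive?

Oakdale 3; Rivermont 4; Pinehurst 2; Claybrook 4; Stonebridge 1; Millford 1; Ashgrove 1

Standard divisor: 3785563 ÷ 16 ≈ 236597.688.
Standard quotas: Oakdale 2.8383, Rivermont 3.9829, Pinehurst 1.5703, Claybrook 3.7738, Stonebridge 1.2004, Millford 1.1500, Ashgrove 1.4844.
Lower quotas: Oakdale 2, Rivermont 3, Pinehurst 1, Claybrook 3, Stonebridge 1, Millford 1, Ashgrove 1 (sum 12, leaving 4 seats).
Remainders in descending order: Rivermont 0.9829, Oakdale 0.8383, Claybrook 0.7738, Pinehurst 0.5703, Ashgrove 0.4844, Stonebridge 0.2004, Millford 0.1500.
The surplus seats go to Rivermont, Oakdale, Claybrook, Pinehurst.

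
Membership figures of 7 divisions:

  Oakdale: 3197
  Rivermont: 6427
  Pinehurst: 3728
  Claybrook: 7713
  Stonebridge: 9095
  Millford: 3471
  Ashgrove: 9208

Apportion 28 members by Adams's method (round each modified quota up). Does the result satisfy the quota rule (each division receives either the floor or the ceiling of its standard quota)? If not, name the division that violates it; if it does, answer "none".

none

Standard quotas: Oakdale 2.090, Rivermont 4.201, Pinehurst 2.437, Claybrook 5.041, Stonebridge 5.945, Millford 2.269, Ashgrove 6.018.
Adams allocation: Oakdale 2, Rivermont 4, Pinehurst 3, Claybrook 5, Stonebridge 6, Millford 2, Ashgrove 6.
Every allocation lies between the lower and upper quota.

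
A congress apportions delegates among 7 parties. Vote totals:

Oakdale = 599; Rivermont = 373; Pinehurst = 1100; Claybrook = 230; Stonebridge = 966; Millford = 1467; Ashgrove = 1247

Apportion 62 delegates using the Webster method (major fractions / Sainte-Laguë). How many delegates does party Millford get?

Standard divisor 5982/62 ≈ 96.484; standard quotas: Oakdale 6.208, Rivermont 3.866, Pinehurst 11.401, Claybrook 2.384, Stonebridge 10.012, Millford 15.205, Ashgrove 12.924.
Rounding to the nearest integer gives 6, 4, 11, 2, 10, 15, 13 = 61 seats, so the divisor must be adjusted.
With modified divisor 95: modified quotas Oakdale 6.305, Rivermont 3.926, Pinehurst 11.579, Claybrook 2.421, Stonebridge 10.168, Millford 15.442, Ashgrove 13.126.
Rounding to the nearest integer: Oakdale 6, Rivermont 4, Pinehurst 12, Claybrook 2, Stonebridge 10, Millford 15, Ashgrove 13 (total 62).
Millford receives 15.

15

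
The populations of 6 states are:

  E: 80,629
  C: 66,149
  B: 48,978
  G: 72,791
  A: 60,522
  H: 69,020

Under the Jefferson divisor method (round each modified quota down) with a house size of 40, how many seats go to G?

Standard divisor 398089/40 ≈ 9952.225; standard quotas: E 8.102, C 6.647, B 4.921, G 7.314, A 6.081, H 6.935.
Rounding down gives 8, 6, 4, 7, 6, 6 = 37 seats, so the divisor must be adjusted.
With modified divisor 9300: modified quotas E 8.670, C 7.113, B 5.266, G 7.827, A 6.508, H 7.422.
Rounding down: E 8, C 7, B 5, G 7, A 6, H 7 (total 40).
G receives 7.

7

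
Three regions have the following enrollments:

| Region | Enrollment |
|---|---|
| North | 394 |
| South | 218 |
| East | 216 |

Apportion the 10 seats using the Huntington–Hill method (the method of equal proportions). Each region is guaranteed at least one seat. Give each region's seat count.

North: 4, South: 3, East: 3

With divisor 88.14: modified quotas North 4.470, South 2.473, East 2.451.
Geometric-mean thresholds: North √(4·5)=4.472, South √(2·3)=2.449, East √(2·3)=2.449.
Each quota rounded against its threshold gives North 4, South 3, East 3 (total 10).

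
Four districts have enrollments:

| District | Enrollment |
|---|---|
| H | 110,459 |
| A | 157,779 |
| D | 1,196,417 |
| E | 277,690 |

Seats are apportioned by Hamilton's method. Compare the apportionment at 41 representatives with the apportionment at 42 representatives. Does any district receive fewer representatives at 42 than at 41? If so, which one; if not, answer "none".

H

At 41 seats: H 3, A 4, D 28, E 6.
At 42 seats: H 2, A 4, D 29, E 7.
H drops from 3 to 2.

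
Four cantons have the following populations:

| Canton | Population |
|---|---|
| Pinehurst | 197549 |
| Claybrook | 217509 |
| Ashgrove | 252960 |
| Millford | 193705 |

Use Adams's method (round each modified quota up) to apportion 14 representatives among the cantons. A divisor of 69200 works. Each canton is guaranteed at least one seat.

With modified divisor 69200: modified quotas Pinehurst 2.855, Claybrook 3.143, Ashgrove 3.655, Millford 2.799.
Rounding up: Pinehurst 3, Claybrook 4, Ashgrove 4, Millford 3 (total 14).

Pinehurst=3, Claybrook=4, Ashgrove=4, Millford=3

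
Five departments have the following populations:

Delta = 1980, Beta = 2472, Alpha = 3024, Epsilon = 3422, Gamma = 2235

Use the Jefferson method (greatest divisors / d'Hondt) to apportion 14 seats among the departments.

Delta=2; Beta=3; Alpha=3; Epsilon=4; Gamma=2

Standard divisor 13133/14 ≈ 938.071; standard quotas: Delta 2.111, Beta 2.635, Alpha 3.224, Epsilon 3.648, Gamma 2.383.
Rounding down gives 2, 2, 3, 3, 2 = 12 seats, so the divisor must be adjusted.
With modified divisor 800: modified quotas Delta 2.475, Beta 3.090, Alpha 3.780, Epsilon 4.277, Gamma 2.794.
Rounding down: Delta 2, Beta 3, Alpha 3, Epsilon 4, Gamma 2 (total 14).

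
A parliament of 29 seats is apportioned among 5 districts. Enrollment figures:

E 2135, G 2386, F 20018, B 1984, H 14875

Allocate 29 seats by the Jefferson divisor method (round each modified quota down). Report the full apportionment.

E: 1, G: 1, F: 15, B: 1, H: 11

Standard divisor 41398/29 ≈ 1427.517; standard quotas: E 1.496, G 1.671, F 14.023, B 1.390, H 10.420.
Rounding down gives 1, 1, 14, 1, 10 = 27 seats, so the divisor must be adjusted.
With modified divisor 1300: modified quotas E 1.642, G 1.835, F 15.398, B 1.526, H 11.442.
Rounding down: E 1, G 1, F 15, B 1, H 11 (total 29).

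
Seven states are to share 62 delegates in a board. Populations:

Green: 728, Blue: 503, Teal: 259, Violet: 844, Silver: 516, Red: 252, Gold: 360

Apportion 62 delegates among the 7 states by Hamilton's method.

Green: 13, Blue: 9, Teal: 5, Violet: 15, Silver: 9, Red: 5, Gold: 6

Standard divisor: 3462 ÷ 62 ≈ 55.839.
Standard quotas: Green 13.038, Blue 9.008, Teal 4.638, Violet 15.115, Silver 9.241, Red 4.513, Gold 6.447.
Lower quotas: Green 13, Blue 9, Teal 4, Violet 15, Silver 9, Red 4, Gold 6 (sum 60, leaving 2 seats).
Remainders in descending order: Teal 0.638, Red 0.513, Gold 0.447, Silver 0.241, Violet 0.115, Green 0.038, Blue 0.008.
The surplus seats go to Teal, Red.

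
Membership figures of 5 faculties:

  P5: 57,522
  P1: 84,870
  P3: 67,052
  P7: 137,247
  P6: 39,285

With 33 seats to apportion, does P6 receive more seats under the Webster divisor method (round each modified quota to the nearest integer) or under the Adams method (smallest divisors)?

Webster: P5 5, P1 7, P3 6, P7 12, P6 3.
Adams: P5 5, P1 7, P3 6, P7 11, P6 4.
P6 gets 3 under Webster and 4 under Adams.

Adams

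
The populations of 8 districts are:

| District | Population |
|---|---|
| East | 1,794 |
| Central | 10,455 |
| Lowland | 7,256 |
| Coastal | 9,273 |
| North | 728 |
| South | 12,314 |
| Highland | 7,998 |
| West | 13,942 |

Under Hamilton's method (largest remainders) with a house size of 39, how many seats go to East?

1

Total 63760; standard divisor 63760/39 ≈ 1634.872.
Standard quotas: East 1.0973, Central 6.3950, Lowland 4.4383, Coastal 5.6720, North 0.4453, South 7.5321, Highland 4.8921, West 8.5279.
Lower quotas: East 1, Central 6, Lowland 4, Coastal 5, North 0, South 7, Highland 4, West 8 (sum 35, leaving 4 seats).
Remainders in descending order: Highland 0.8921, Coastal 0.6720, South 0.5321, West 0.5279, North 0.4453, Lowland 0.4383, Central 0.3950, East 0.0973.
The surplus seats go to Highland, Coastal, South, West.
East receives 1.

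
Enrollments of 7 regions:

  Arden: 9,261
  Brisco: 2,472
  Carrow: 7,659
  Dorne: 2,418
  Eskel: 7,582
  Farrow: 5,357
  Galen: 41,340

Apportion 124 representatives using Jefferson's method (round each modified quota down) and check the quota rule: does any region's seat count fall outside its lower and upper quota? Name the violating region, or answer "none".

Standard quotas: Arden 15.092, Brisco 4.029, Carrow 12.482, Dorne 3.941, Eskel 12.356, Farrow 8.730, Galen 67.371.
Jefferson allocation: Arden 15, Brisco 4, Carrow 12, Dorne 4, Eskel 12, Farrow 8, Galen 69.
Galen has quota 67.371 (lower 67, upper 68) but receives 69 — outside the quota interval.

Galen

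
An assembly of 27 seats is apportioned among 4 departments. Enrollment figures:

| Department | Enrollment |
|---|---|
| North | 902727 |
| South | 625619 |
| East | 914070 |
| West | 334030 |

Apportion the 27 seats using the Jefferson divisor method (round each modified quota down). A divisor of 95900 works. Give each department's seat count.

North 9, South 6, East 9, West 3

With modified divisor 95900: modified quotas North 9.413, South 6.524, East 9.531, West 3.483.
Rounding down: North 9, South 6, East 9, West 3 (total 27).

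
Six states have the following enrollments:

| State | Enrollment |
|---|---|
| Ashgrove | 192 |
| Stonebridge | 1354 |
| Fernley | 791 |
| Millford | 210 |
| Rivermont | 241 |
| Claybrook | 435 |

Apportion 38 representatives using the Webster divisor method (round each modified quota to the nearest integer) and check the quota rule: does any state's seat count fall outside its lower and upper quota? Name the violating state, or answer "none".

none

Standard quotas: Ashgrove 2.264, Stonebridge 15.964, Fernley 9.326, Millford 2.476, Rivermont 2.841, Claybrook 5.129.
Webster allocation: Ashgrove 2, Stonebridge 16, Fernley 9, Millford 3, Rivermont 3, Claybrook 5.
Every allocation lies between the lower and upper quota.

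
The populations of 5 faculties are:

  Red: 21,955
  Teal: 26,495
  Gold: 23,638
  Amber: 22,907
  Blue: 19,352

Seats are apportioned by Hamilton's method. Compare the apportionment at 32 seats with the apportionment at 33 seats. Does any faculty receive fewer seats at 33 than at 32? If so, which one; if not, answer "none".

At 32 seats: Red 6, Teal 7, Gold 7, Amber 6, Blue 6.
At 33 seats: Red 6, Teal 8, Gold 7, Amber 7, Blue 5.
Blue drops from 6 to 5.

Blue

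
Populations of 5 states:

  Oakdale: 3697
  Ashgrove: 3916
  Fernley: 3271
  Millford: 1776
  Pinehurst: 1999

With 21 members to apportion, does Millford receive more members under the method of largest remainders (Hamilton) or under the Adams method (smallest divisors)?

Hamilton: Oakdale 5, Ashgrove 6, Fernley 5, Millford 2, Pinehurst 3.
Adams: Oakdale 5, Ashgrove 5, Fernley 5, Millford 3, Pinehurst 3.
Millford gets 2 under Hamilton and 3 under Adams.

Adams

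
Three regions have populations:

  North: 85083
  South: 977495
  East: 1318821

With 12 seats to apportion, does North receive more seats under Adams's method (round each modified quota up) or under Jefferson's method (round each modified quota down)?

Adams: North 1, South 5, East 6.
Jefferson: North 0, South 5, East 7.
North gets 1 under Adams and 0 under Jefferson.

Adams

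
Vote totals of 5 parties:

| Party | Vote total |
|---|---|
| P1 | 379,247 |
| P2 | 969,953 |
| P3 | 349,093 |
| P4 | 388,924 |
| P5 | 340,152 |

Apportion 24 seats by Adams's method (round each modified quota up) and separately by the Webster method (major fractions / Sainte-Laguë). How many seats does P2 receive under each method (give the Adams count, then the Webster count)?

Adams: P1 4, P2 9, P3 4, P4 4, P5 3.
Webster: P1 4, P2 10, P3 3, P4 4, P5 3.
P2 gets 9 under Adams and 10 under Webster.

9 and 10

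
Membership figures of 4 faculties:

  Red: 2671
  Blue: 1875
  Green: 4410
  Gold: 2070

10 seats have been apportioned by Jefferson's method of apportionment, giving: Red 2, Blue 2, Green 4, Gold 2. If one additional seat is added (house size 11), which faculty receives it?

Red

Priority for the next seat is population ÷ (current seats + 1).
Priorities: Red 890.333, Blue 625.000, Green 882.000, Gold 690.000.
Highest priority: Red.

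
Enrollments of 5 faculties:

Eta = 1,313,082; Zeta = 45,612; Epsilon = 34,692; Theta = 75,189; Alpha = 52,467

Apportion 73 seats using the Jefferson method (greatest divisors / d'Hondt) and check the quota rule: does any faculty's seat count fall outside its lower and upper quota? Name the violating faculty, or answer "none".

Eta

Standard quotas: Eta 63.019, Zeta 2.189, Epsilon 1.665, Theta 3.609, Alpha 2.518.
Jefferson allocation: Eta 65, Zeta 2, Epsilon 1, Theta 3, Alpha 2.
Eta has quota 63.019 (lower 63, upper 64) but receives 65 — outside the quota interval.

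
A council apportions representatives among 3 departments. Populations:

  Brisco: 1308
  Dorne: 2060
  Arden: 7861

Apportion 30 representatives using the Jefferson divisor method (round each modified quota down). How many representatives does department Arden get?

22

Standard divisor 11229/30 ≈ 374.3; standard quotas: Brisco 3.495, Dorne 5.504, Arden 21.002.
Rounding down gives 3, 5, 21 = 29 seats, so the divisor must be adjusted.
With modified divisor 350: modified quotas Brisco 3.737, Dorne 5.886, Arden 22.460.
Rounding down: Brisco 3, Dorne 5, Arden 22 (total 30).
Arden receives 22.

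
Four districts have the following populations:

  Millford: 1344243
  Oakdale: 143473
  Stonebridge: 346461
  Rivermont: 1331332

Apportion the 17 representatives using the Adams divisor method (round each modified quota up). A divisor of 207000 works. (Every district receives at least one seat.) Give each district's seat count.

Millford 7, Oakdale 1, Stonebridge 2, Rivermont 7

With modified divisor 207000: modified quotas Millford 6.494, Oakdale 0.693, Stonebridge 1.674, Rivermont 6.432.
Rounding up: Millford 7, Oakdale 1, Stonebridge 2, Rivermont 7 (total 17).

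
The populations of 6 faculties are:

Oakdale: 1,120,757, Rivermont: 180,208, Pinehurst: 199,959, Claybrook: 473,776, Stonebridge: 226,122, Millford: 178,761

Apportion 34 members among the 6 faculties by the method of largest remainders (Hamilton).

Standard divisor: 2379583 ÷ 34 ≈ 69987.735.
Standard quotas: Oakdale 16.0136, Rivermont 2.5749, Pinehurst 2.8571, Claybrook 6.7694, Stonebridge 3.2309, Millford 2.5542.
Lower quotas: Oakdale 16, Rivermont 2, Pinehurst 2, Claybrook 6, Stonebridge 3, Millford 2 (sum 31, leaving 3 seats).
Remainders in descending order: Pinehurst 0.8571, Claybrook 0.7694, Rivermont 0.5749, Millford 0.5542, Stonebridge 0.2309, Oakdale 0.0136.
The surplus seats go to Pinehurst, Claybrook, Rivermont.

Oakdale: 16; Rivermont: 3; Pinehurst: 3; Claybrook: 7; Stonebridge: 3; Millford: 2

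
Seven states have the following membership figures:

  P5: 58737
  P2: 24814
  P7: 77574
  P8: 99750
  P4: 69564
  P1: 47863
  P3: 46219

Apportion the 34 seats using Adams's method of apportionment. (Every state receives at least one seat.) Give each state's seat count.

P5: 5, P2: 2, P7: 6, P8: 8, P4: 5, P1: 4, P3: 4

Standard divisor 424521/34 ≈ 12485.912; standard quotas: P5 4.704, P2 1.987, P7 6.213, P8 7.989, P4 5.571, P1 3.833, P3 3.702.
Rounding up gives 5, 2, 7, 8, 6, 4, 4 = 36 seats, so the divisor must be adjusted.
With modified divisor 14100: modified quotas P5 4.166, P2 1.760, P7 5.502, P8 7.074, P4 4.934, P1 3.395, P3 3.278.
Rounding up: P5 5, P2 2, P7 6, P8 8, P4 5, P1 4, P3 4 (total 34).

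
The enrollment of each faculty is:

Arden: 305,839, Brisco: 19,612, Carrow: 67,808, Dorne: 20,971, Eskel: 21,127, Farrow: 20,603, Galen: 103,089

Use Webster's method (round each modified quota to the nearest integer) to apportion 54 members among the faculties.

Arden 29, Brisco 2, Carrow 7, Dorne 2, Eskel 2, Farrow 2, Galen 10

Standard divisor 559049/54 ≈ 10352.759; standard quotas: Arden 29.542, Brisco 1.894, Carrow 6.550, Dorne 2.026, Eskel 2.041, Farrow 1.990, Galen 9.958.
Rounding to the nearest integer gives 30, 2, 7, 2, 2, 2, 10 = 55 seats, so the divisor must be adjusted.
With modified divisor 10399.7: modified quotas Arden 29.408, Brisco 1.886, Carrow 6.520, Dorne 2.017, Eskel 2.032, Farrow 1.981, Galen 9.913.
Rounding to the nearest integer: Arden 29, Brisco 2, Carrow 7, Dorne 2, Eskel 2, Farrow 2, Galen 10 (total 54).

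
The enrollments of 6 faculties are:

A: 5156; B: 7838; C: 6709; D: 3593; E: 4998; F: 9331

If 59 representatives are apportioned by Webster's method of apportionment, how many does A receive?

8

Standard divisor 37625/59 ≈ 637.712; standard quotas: A 8.085, B 12.291, C 10.520, D 5.634, E 7.837, F 14.632.
Rounding to the nearest integer gives 8, 12, 11, 6, 8, 15 = 60 seats, so the divisor must be adjusted.
With modified divisor 641: modified quotas A 8.044, B 12.228, C 10.466, D 5.605, E 7.797, F 14.557.
Rounding to the nearest integer: A 8, B 12, C 10, D 6, E 8, F 15 (total 59).
A receives 8.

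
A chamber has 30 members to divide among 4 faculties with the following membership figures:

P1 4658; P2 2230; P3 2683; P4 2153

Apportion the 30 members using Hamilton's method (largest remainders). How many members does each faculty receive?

The standard divisor is 11724/30 ≈ 390.8.
Standard quotas: P1 11.919, P2 5.706, P3 6.865, P4 5.509.
Lower quotas: P1 11, P2 5, P3 6, P4 5 (sum 27, leaving 3 seats).
Remainders in descending order: P1 0.919, P3 0.865, P2 0.706, P4 0.509.
The surplus seats go to P1, P3, P2.

P1=12; P2=6; P3=7; P4=5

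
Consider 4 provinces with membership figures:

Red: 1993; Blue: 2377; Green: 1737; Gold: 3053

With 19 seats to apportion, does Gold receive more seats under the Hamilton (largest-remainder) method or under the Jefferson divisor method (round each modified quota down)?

Hamilton: Red 4, Blue 5, Green 4, Gold 6.
Jefferson: Red 4, Blue 5, Green 3, Gold 7.
Gold gets 6 under Hamilton and 7 under Jefferson.

Jefferson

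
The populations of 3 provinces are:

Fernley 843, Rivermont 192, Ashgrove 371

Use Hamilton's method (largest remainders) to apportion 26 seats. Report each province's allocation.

Total 1406; standard divisor 1406/26 ≈ 54.077.
Standard quotas: Fernley 15.589, Rivermont 3.550, Ashgrove 6.861.
Lower quotas: Fernley 15, Rivermont 3, Ashgrove 6 (sum 24, leaving 2 seats).
Remainders in descending order: Ashgrove 0.861, Fernley 0.589, Rivermont 0.550.
The surplus seats go to Ashgrove, Fernley.

Fernley 16, Rivermont 3, Ashgrove 7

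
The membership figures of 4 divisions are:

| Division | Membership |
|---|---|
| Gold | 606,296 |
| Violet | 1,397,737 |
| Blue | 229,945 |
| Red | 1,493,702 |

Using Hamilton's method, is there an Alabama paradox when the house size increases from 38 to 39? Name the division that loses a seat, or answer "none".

Blue

At 38 seats: Gold 6, Violet 14, Blue 3, Red 15.
At 39 seats: Gold 6, Violet 15, Blue 2, Red 16.
Blue drops from 3 to 2.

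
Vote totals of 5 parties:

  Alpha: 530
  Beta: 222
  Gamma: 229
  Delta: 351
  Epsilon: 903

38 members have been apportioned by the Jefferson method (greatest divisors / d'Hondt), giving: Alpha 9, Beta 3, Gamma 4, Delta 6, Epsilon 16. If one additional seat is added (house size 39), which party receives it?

Beta

Priority for the next seat is population ÷ (current seats + 1).
Priorities: Alpha 53.000, Beta 55.500, Gamma 45.800, Delta 50.143, Epsilon 53.118.
Highest priority: Beta.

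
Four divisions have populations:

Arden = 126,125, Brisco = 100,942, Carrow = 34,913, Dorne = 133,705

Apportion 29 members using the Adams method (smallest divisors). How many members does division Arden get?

9

Standard divisor 395685/29 ≈ 13644.31; standard quotas: Arden 9.244, Brisco 7.398, Carrow 2.559, Dorne 9.799.
Rounding up gives 10, 8, 3, 10 = 31 seats, so the divisor must be adjusted.
With modified divisor 14600: modified quotas Arden 8.639, Brisco 6.914, Carrow 2.391, Dorne 9.158.
Rounding up: Arden 9, Brisco 7, Carrow 3, Dorne 10 (total 29).
Arden receives 9.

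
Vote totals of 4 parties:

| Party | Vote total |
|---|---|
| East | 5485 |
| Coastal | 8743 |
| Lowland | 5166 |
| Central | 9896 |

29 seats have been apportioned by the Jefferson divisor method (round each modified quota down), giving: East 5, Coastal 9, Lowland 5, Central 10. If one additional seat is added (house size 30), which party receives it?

Priority for the next seat is population ÷ (current seats + 1).
Priorities: East 914.167, Coastal 874.300, Lowland 861.000, Central 899.636.
Highest priority: East.

East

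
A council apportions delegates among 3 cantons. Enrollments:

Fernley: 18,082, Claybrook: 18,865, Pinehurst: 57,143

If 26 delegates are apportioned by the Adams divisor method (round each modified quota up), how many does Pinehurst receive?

Standard divisor 94090/26 ≈ 3618.846; standard quotas: Fernley 4.997, Claybrook 5.213, Pinehurst 15.790.
Rounding up gives 5, 6, 16 = 27 seats, so the divisor must be adjusted.
With modified divisor 3800: modified quotas Fernley 4.758, Claybrook 4.964, Pinehurst 15.038.
Rounding up: Fernley 5, Claybrook 5, Pinehurst 16 (total 26).
Pinehurst receives 16.

16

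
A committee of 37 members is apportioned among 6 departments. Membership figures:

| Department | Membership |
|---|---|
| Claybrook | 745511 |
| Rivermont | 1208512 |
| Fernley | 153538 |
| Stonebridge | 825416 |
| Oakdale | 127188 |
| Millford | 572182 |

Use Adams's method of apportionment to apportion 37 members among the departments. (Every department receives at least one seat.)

Standard divisor 3632347/37 ≈ 98171.541; standard quotas: Claybrook 7.594, Rivermont 12.310, Fernley 1.564, Stonebridge 8.408, Oakdale 1.296, Millford 5.828.
Rounding up gives 8, 13, 2, 9, 2, 6 = 40 seats, so the divisor must be adjusted.
With modified divisor 108200: modified quotas Claybrook 6.890, Rivermont 11.169, Fernley 1.419, Stonebridge 7.629, Oakdale 1.175, Millford 5.288.
Rounding up: Claybrook 7, Rivermont 12, Fernley 2, Stonebridge 8, Oakdale 2, Millford 6 (total 37).

Claybrook=7, Rivermont=12, Fernley=2, Stonebridge=8, Oakdale=2, Millford=6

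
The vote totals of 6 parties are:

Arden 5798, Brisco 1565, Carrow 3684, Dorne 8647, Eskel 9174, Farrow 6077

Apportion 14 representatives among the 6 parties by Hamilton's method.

The standard divisor is 34945/14 ≈ 2496.071.
Standard quotas: Arden 2.3229, Brisco 0.6270, Carrow 1.4759, Dorne 3.4642, Eskel 3.6754, Farrow 2.4346.
Lower quotas: Arden 2, Brisco 0, Carrow 1, Dorne 3, Eskel 3, Farrow 2 (sum 11, leaving 3 seats).
Remainders in descending order: Eskel 0.6754, Brisco 0.6270, Carrow 0.4759, Dorne 0.4642, Farrow 0.4346, Arden 0.3229.
The surplus seats go to Eskel, Brisco, Carrow.

Arden 2, Brisco 1, Carrow 2, Dorne 3, Eskel 4, Farrow 2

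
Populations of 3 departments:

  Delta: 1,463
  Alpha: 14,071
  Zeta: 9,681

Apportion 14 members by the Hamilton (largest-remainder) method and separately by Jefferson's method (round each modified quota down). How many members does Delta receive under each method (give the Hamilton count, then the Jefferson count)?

1 and 0

Hamilton: Delta 1, Alpha 8, Zeta 5.
Jefferson: Delta 0, Alpha 8, Zeta 6.
Delta gets 1 under Hamilton and 0 under Jefferson.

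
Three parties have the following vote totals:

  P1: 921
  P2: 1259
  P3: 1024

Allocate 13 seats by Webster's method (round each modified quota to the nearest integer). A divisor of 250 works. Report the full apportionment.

With modified divisor 250: modified quotas P1 3.684, P2 5.036, P3 4.096.
Rounding to the nearest integer: P1 4, P2 5, P3 4 (total 13).

P1: 4, P2: 5, P3: 4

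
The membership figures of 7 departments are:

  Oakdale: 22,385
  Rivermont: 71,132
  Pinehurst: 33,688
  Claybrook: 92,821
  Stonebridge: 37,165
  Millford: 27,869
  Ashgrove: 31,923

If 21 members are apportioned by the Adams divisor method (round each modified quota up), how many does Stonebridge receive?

3

Standard divisor 316983/21 ≈ 15094.429; standard quotas: Oakdale 1.483, Rivermont 4.712, Pinehurst 2.232, Claybrook 6.149, Stonebridge 2.462, Millford 1.846, Ashgrove 2.115.
Rounding up gives 2, 5, 3, 7, 3, 2, 3 = 25 seats, so the divisor must be adjusted.
With modified divisor 18200: modified quotas Oakdale 1.230, Rivermont 3.908, Pinehurst 1.851, Claybrook 5.100, Stonebridge 2.042, Millford 1.531, Ashgrove 1.754.
Rounding up: Oakdale 2, Rivermont 4, Pinehurst 2, Claybrook 6, Stonebridge 3, Millford 2, Ashgrove 2 (total 21).
Stonebridge receives 3.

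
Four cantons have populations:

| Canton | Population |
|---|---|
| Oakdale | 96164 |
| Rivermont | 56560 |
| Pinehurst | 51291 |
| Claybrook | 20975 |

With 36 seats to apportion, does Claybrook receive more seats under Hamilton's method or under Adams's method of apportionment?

Hamilton: Oakdale 16, Rivermont 9, Pinehurst 8, Claybrook 3.
Adams: Oakdale 15, Rivermont 9, Pinehurst 8, Claybrook 4.
Claybrook gets 3 under Hamilton and 4 under Adams.

Adams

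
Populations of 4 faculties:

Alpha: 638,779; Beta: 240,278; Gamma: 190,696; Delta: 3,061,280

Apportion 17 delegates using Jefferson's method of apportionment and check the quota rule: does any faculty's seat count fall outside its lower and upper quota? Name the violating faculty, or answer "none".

Standard quotas: Alpha 2.629, Beta 0.989, Gamma 0.785, Delta 12.598.
Jefferson allocation: Alpha 2, Beta 1, Gamma 0, Delta 14.
Delta has quota 12.598 (lower 12, upper 13) but receives 14 — outside the quota interval.

Delta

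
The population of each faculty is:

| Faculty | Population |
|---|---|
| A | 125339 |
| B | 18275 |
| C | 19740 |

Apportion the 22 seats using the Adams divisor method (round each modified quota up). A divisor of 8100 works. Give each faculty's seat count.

A 16, B 3, C 3

With modified divisor 8100: modified quotas A 15.474, B 2.256, C 2.437.
Rounding up: A 16, B 3, C 3 (total 22).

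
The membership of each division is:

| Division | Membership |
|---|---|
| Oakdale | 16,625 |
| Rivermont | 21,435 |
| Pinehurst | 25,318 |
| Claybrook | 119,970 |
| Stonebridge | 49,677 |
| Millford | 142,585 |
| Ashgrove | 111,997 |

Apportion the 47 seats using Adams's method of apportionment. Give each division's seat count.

Oakdale 2; Rivermont 2; Pinehurst 3; Claybrook 11; Stonebridge 5; Millford 13; Ashgrove 11

Standard divisor 487607/47 ≈ 10374.617; standard quotas: Oakdale 1.602, Rivermont 2.066, Pinehurst 2.440, Claybrook 11.564, Stonebridge 4.788, Millford 13.744, Ashgrove 10.795.
Rounding up gives 2, 3, 3, 12, 5, 14, 11 = 50 seats, so the divisor must be adjusted.
With modified divisor 11100: modified quotas Oakdale 1.498, Rivermont 1.931, Pinehurst 2.281, Claybrook 10.808, Stonebridge 4.475, Millford 12.845, Ashgrove 10.090.
Rounding up: Oakdale 2, Rivermont 2, Pinehurst 3, Claybrook 11, Stonebridge 5, Millford 13, Ashgrove 11 (total 47).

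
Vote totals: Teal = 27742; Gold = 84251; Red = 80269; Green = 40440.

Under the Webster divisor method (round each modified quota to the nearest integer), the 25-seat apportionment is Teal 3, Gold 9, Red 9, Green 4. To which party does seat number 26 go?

Green

Priority for the next seat is population ÷ (current seats + 0.5).
Priorities: Teal 7926.286, Gold 8868.526, Red 8449.368, Green 8986.667.
Highest priority: Green.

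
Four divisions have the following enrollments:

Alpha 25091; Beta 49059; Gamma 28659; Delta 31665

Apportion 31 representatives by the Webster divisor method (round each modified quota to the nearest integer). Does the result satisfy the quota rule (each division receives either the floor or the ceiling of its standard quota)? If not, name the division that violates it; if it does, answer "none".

Standard quotas: Alpha 5.784, Beta 11.309, Gamma 6.607, Delta 7.300.
Webster allocation: Alpha 6, Beta 11, Gamma 7, Delta 7.
Every allocation lies between the lower and upper quota.

none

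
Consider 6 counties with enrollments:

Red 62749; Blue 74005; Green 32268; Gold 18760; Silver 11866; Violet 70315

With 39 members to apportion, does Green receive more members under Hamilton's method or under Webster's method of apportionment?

Webster

Hamilton: Red 9, Blue 11, Green 4, Gold 3, Silver 2, Violet 10.
Webster: Red 9, Blue 10, Green 5, Gold 3, Silver 2, Violet 10.
Green gets 4 under Hamilton and 5 under Webster.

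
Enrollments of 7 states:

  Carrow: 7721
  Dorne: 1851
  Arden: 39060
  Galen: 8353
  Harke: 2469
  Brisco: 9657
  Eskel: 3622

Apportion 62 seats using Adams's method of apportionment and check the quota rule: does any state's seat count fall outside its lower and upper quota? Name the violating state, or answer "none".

Standard quotas: Carrow 6.582, Dorne 1.578, Arden 33.296, Galen 7.120, Harke 2.105, Brisco 8.232, Eskel 3.088.
Adams allocation: Carrow 7, Dorne 2, Arden 32, Galen 7, Harke 3, Brisco 8, Eskel 3.
Arden has quota 33.296 (lower 33, upper 34) but receives 32 — outside the quota interval.

Arden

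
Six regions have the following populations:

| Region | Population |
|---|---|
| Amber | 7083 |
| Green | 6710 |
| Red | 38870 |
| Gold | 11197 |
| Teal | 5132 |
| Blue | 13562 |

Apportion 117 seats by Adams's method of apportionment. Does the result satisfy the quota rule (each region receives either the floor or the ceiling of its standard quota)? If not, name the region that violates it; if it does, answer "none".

Red

Standard quotas: Amber 10.038, Green 9.510, Red 55.089, Gold 15.869, Teal 7.273, Blue 19.221.
Adams allocation: Amber 10, Green 10, Red 54, Gold 16, Teal 8, Blue 19.
Red has quota 55.089 (lower 55, upper 56) but receives 54 — outside the quota interval.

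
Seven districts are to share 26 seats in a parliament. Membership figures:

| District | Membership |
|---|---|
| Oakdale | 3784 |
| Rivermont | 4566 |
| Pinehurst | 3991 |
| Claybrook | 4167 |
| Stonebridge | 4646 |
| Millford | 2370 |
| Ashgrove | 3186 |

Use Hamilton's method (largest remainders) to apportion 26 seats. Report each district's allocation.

Oakdale 4, Rivermont 4, Pinehurst 4, Claybrook 4, Stonebridge 5, Millford 2, Ashgrove 3

The standard divisor is 26710/26 ≈ 1027.308.
Standard quotas: Oakdale 3.683, Rivermont 4.445, Pinehurst 3.885, Claybrook 4.056, Stonebridge 4.523, Millford 2.307, Ashgrove 3.101.
Lower quotas: Oakdale 3, Rivermont 4, Pinehurst 3, Claybrook 4, Stonebridge 4, Millford 2, Ashgrove 3 (sum 23, leaving 3 seats).
Remainders in descending order: Pinehurst 0.885, Oakdale 0.683, Stonebridge 0.523, Rivermont 0.445, Millford 0.307, Ashgrove 0.101, Claybrook 0.056.
The surplus seats go to Pinehurst, Oakdale, Stonebridge.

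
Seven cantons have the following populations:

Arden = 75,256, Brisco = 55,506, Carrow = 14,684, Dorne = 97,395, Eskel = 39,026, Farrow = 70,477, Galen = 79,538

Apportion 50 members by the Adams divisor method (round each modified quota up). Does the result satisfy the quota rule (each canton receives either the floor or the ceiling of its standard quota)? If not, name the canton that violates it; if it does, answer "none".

none

Standard quotas: Arden 8.713, Brisco 6.426, Carrow 1.700, Dorne 11.276, Eskel 4.518, Farrow 8.159, Galen 9.208.
Adams allocation: Arden 9, Brisco 6, Carrow 2, Dorne 11, Eskel 5, Farrow 8, Galen 9.
Every allocation lies between the lower and upper quota.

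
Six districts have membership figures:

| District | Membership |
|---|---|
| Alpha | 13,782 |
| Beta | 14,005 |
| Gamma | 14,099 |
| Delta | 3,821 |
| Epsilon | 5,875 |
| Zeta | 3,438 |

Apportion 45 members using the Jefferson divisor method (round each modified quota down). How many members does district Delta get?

3

Standard divisor 55020/45 ≈ 1222.667; standard quotas: Alpha 11.272, Beta 11.454, Gamma 11.531, Delta 3.125, Epsilon 4.805, Zeta 2.812.
Rounding down gives 11, 11, 11, 3, 4, 2 = 42 seats, so the divisor must be adjusted.
With modified divisor 1160: modified quotas Alpha 11.881, Beta 12.073, Gamma 12.154, Delta 3.294, Epsilon 5.065, Zeta 2.964.
Rounding down: Alpha 11, Beta 12, Gamma 12, Delta 3, Epsilon 5, Zeta 2 (total 45).
Delta receives 3.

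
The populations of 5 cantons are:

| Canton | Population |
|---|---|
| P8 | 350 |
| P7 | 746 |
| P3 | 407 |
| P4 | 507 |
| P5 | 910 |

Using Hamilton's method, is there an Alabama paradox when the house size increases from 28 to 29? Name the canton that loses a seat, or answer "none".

At 28 seats: P8 3, P7 7, P3 4, P4 5, P5 9.
At 29 seats: P8 4, P7 7, P3 4, P4 5, P5 9.
No canton's allocation decreased.

none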